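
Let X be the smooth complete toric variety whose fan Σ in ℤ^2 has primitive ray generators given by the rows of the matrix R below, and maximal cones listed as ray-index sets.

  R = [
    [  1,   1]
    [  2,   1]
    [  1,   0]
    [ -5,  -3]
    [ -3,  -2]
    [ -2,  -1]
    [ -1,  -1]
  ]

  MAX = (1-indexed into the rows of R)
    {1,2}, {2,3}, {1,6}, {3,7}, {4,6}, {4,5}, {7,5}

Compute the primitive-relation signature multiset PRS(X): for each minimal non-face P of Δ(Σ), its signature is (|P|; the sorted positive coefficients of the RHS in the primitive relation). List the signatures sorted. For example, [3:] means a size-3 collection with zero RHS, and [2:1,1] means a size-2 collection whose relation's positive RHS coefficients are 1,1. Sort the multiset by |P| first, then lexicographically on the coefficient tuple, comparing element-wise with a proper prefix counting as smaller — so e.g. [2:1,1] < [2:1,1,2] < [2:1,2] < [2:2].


Δ(Σ) — 7 vertices, 14 min non-faces:

  • {1,7}:  v_{1} + v_{7} = 0 ; sig = [2:]
  • {2,6}:  v_{2} + v_{6} = 0 ; sig = [2:]
  • {1,3}:  v_{1} + v_{3} = v_{2} ; sig = [2:1]
  • {1,5}:  v_{1} + v_{5} = v_{6} ; sig = [2:1]
  • {2,4}:  v_{2} + v_{4} = v_{5} ; sig = [2:1]
  • {2,5}:  v_{2} + v_{5} = v_{7} ; sig = [2:1]
  • {2,7}:  v_{2} + v_{7} = v_{3} ; sig = [2:1]
  • {3,6}:  v_{3} + v_{6} = v_{7} ; sig = [2:1]
  • {5,6}:  v_{5} + v_{6} = v_{4} ; sig = [2:1]
  • {6,7}:  v_{6} + v_{7} = v_{5} ; sig = [2:1]
  • {3,4}:  v_{3} + v_{4} = v_{5} + v_{7} ; sig = [2:1,1]
  • {1,4}:  v_{1} + v_{4} = 2·v_{6} ; sig = [2:2]
  • {3,5}:  v_{3} + v_{5} = 2·v_{7} ; sig = [2:2]
  • {4,7}:  v_{4} + v_{7} = 2·v_{5} ; sig = [2:2]

Hence PRS(X_Σ) =
    |P|=2: 14 collections, coeffs (), (), (1), (1), (1), (1), (1), (1), (1), (1), (1,1), (2), (2), (2)


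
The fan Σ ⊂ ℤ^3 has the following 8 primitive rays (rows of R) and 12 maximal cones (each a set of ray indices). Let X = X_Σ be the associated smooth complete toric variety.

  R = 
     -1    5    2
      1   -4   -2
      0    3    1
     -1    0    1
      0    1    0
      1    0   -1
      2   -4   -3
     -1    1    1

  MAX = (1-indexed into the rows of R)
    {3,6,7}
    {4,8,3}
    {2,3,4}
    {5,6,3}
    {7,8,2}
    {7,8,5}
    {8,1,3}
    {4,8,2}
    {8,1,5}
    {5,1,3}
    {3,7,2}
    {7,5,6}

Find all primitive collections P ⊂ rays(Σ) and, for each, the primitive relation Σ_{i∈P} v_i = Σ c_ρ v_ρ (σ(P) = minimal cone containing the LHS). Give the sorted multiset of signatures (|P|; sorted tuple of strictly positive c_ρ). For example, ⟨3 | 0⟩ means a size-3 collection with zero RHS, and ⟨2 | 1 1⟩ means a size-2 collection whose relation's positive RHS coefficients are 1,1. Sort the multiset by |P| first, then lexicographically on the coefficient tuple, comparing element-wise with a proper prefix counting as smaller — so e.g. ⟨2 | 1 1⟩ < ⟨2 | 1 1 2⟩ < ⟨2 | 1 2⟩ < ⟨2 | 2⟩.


14 collections generate NE(X_Σ); each relation:

  P={4,6}:  v_{4} + v_{6} = 0  →  sig = ⟨2 | 0⟩
  P={1,2}:  v_{1} + v_{2} = v_{5}  →  sig = ⟨2 | 1⟩
  P={2,6}:  v_{2} + v_{6} = v_{7}  →  sig = ⟨2 | 1⟩
  P={4,5}:  v_{4} + v_{5} = v_{8}  →  sig = ⟨2 | 1⟩
  P={4,7}:  v_{4} + v_{7} = v_{2}  →  sig = ⟨2 | 1⟩
  P={6,8}:  v_{6} + v_{8} = v_{5}  →  sig = ⟨2 | 1⟩
  P={1,7}:  v_{1} + v_{7} = v_{5} + v_{6}  →  sig = ⟨2 | 1 1⟩
  P={2,5}:  v_{2} + v_{5} = v_{7} + v_{8}  →  sig = ⟨2 | 1 1⟩
  P={1,4}:  v_{1} + v_{4} = v_{3} + 2·v_{8}  →  sig = ⟨2 | 1 2⟩
  P={1,6}:  v_{1} + v_{6} = v_{3} + 2·v_{5}  →  sig = ⟨2 | 1 2⟩
  P={2,3,8}:  v_{2} + v_{3} + v_{8} = 0  →  sig = ⟨3 | 0⟩
  P={3,5,8}:  v_{3} + v_{5} + v_{8} = v_{1}  →  sig = ⟨3 | 1⟩
  P={3,7,8}:  v_{3} + v_{7} + v_{8} = v_{6}  →  sig = ⟨3 | 1⟩
  P={3,5,7}:  v_{3} + v_{5} + v_{7} = 2·v_{6}  →  sig = ⟨3 | 2⟩

so the primitive-relation signature multiset is
    |P|=2: 10 collections, coeffs (), (1), (1), (1), (1), (1), (1,1), (1,1), (1,2), (1,2)
    |P|=3: 4 collections, coeffs (), (1), (1), (2)


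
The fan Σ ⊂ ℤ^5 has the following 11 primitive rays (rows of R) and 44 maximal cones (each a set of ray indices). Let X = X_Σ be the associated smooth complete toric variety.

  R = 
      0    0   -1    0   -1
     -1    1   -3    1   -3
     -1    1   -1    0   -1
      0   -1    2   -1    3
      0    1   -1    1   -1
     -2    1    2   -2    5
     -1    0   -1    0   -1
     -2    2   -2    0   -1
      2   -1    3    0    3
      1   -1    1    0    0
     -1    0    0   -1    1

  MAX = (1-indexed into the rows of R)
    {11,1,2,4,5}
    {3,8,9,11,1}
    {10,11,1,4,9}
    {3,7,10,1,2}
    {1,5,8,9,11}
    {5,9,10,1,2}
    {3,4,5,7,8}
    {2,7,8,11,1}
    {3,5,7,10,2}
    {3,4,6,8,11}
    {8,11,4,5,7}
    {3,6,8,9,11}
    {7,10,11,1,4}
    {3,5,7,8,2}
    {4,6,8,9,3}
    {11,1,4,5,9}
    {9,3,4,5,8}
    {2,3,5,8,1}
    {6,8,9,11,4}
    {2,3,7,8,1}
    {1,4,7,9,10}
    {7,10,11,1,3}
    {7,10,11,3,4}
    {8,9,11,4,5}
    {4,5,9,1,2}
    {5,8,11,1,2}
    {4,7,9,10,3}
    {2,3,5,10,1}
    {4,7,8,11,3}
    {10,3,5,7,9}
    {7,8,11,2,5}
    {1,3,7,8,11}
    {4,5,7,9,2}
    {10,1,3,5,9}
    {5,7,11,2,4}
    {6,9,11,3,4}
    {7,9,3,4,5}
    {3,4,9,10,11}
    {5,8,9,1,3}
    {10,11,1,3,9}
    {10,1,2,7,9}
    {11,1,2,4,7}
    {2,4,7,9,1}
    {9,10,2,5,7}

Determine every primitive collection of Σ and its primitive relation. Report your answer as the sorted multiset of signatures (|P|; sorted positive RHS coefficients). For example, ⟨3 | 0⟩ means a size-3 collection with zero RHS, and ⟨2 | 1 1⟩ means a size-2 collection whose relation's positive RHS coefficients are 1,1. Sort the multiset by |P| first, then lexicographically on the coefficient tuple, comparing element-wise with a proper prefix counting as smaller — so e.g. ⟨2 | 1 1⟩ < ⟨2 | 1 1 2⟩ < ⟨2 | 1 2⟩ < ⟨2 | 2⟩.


24 collections generate NE(X_Σ); each relation:

  {8,10}:  v_{8} + v_{10} = v_{3} — sig = ⟨2 | 1⟩
  {2,6}:  v_{2} + v_{6} = v_{4} + v_{5} + v_{8} + v_{11} — sig = ⟨2 | 1 1 1 1⟩
  {6,10}:  v_{6} + v_{10} = 2·v_{3} + v_{4} + v_{9} + v_{11} — sig = ⟨2 | 1 1 1 2⟩
  {1,6}:  v_{1} + v_{6} = v_{8} + v_{9} + 2·v_{11} — sig = ⟨2 | 1 1 2⟩
  {5,6}:  v_{5} + v_{6} = v_{4} + 2·v_{8} + v_{9} — sig = ⟨2 | 1 1 2⟩
  {6,7}:  v_{6} + v_{7} = v_{3} + 2·v_{4} + v_{8} — sig = ⟨2 | 1 1 2⟩
  {5,10,11}:  v_{5} + v_{10} + v_{11} = 0 — sig = ⟨3 | 0⟩
  {1,3,4}:  v_{1} + v_{3} + v_{4} = v_{11} — sig = ⟨3 | 1⟩
  {1,5,7}:  v_{1} + v_{5} + v_{7} = v_{2} — sig = ⟨3 | 1⟩
  {2,3,9}:  v_{2} + v_{3} + v_{9} = v_{5} — sig = ⟨3 | 1⟩
  {3,5,11}:  v_{3} + v_{5} + v_{11} = v_{8} — sig = ⟨3 | 1⟩
  {7,9,11}:  v_{7} + v_{9} + v_{11} = v_{4} — sig = ⟨3 | 1⟩
  {2,10,11}:  v_{2} + v_{10} + v_{11} = v_{1} + v_{7} — sig = ⟨3 | 1 1⟩
  {4,5,10}:  v_{4} + v_{5} + v_{10} = v_{7} + v_{9} — sig = ⟨3 | 1 1⟩
  {2,3,4}:  v_{2} + v_{3} + v_{4} = v_{5} + v_{7} + v_{11} — sig = ⟨3 | 1 1 1⟩
  {2,3,11}:  v_{2} + v_{3} + v_{11} = v_{1} + v_{7} + v_{8} — sig = ⟨3 | 1 1 1⟩
  {2,9,11}:  v_{2} + v_{9} + v_{11} = v_{1} + v_{4} + v_{5} — sig = ⟨3 | 1 1 1⟩
  {7,8,9}:  v_{7} + v_{8} + v_{9} = v_{3} + v_{4} + v_{5} — sig = ⟨3 | 1 1 1⟩
  {2,4,10}:  v_{2} + v_{4} + v_{10} = v_{1} + 2·v_{7} + v_{9} — sig = ⟨3 | 1 1 2⟩
  {1,4,8}:  v_{1} + v_{4} + v_{8} = v_{5} + 2·v_{11} — sig = ⟨3 | 1 2⟩
  {2,8,9}:  v_{2} + v_{8} + v_{9} = 2·v_{5} + v_{11} — sig = ⟨3 | 1 2⟩
  {2,4,8}:  v_{2} + v_{4} + v_{8} = 2·v_{5} + v_{7} + 2·v_{11} — sig = ⟨3 | 1 2 2⟩
  {1,3,7,9}:  v_{1} + v_{3} + v_{7} + v_{9} = 0 — sig = ⟨4 | 0⟩
  {3,4,8,9,11}:  v_{3} + v_{4} + v_{8} + v_{9} + v_{11} = v_{6} — sig = ⟨5 | 1⟩

Hence PRS(X_Σ) =
{ ⟨2 | 1⟩,  ⟨2 | 1 1 1 1⟩,  ⟨2 | 1 1 1 2⟩,  ⟨2 | 1 1 2⟩ ×3,  ⟨3 | 0⟩,  ⟨3 | 1⟩ ×5,  ⟨3 | 1 1⟩ ×2,  ⟨3 | 1 1 1⟩ ×4,  ⟨3 | 1 1 2⟩,  ⟨3 | 1 2⟩ ×2,  ⟨3 | 1 2 2⟩,  ⟨4 | 0⟩,  ⟨5 | 1⟩ }


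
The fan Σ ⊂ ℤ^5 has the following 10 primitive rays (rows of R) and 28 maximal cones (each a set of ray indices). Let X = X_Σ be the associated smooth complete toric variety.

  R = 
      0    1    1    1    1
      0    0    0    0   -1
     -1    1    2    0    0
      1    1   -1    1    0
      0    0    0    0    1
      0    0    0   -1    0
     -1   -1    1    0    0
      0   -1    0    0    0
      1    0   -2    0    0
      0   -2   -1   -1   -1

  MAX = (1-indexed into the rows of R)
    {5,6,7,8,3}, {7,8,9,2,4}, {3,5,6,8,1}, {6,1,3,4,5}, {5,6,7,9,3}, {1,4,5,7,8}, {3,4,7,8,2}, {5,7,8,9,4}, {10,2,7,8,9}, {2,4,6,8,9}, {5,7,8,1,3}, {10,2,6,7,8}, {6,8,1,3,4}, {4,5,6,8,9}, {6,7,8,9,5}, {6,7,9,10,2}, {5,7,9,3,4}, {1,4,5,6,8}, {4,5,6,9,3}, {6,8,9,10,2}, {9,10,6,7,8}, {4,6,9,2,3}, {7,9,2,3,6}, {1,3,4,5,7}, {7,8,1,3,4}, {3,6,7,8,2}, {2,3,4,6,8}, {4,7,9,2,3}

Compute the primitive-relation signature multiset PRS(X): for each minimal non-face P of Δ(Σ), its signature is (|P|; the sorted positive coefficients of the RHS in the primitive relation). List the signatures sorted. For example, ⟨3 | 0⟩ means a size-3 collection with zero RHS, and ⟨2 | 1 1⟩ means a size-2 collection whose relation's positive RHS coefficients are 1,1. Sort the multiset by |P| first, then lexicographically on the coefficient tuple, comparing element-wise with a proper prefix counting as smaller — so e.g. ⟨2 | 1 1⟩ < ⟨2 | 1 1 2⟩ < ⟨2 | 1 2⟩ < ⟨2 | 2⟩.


Δ(Σ) — 10 vertices, 12 min non-faces:

  • {2,5}:  v_{2} + v_{5} = 0  ⟹  sig = ⟨2 | 0⟩
  • {1,10}:  v_{1} + v_{10} = v_{8}  ⟹  sig = ⟨2 | 1⟩
  • {1,9}:  v_{1} + v_{9} = v_{4} + v_{5}  ⟹  sig = ⟨2 | 1 1⟩
  • {1,2}:  v_{1} + v_{2} = v_{3} + v_{4} + v_{8}  ⟹  sig = ⟨2 | 1 1 1⟩
  • {3,10}:  v_{3} + v_{10} = v_{2} + v_{6} + v_{7}  ⟹  sig = ⟨2 | 1 1 1⟩
  • {4,10}:  v_{4} + v_{10} = v_{2} + v_{8} + v_{9}  ⟹  sig = ⟨2 | 1 1 1⟩
  • {5,10}:  v_{5} + v_{10} = v_{6} + v_{7} + v_{8} + v_{9}  ⟹  sig = ⟨2 | 1 1 1 1⟩
  • {3,8,9}:  v_{3} + v_{8} + v_{9} = 0  ⟹  sig = ⟨3 | 0⟩
  • {4,6,7}:  v_{4} + v_{6} + v_{7} = 0  ⟹  sig = ⟨3 | 0⟩
  • {1,6,7}:  v_{1} + v_{6} + v_{7} = v_{3} + v_{5} + v_{8}  ⟹  sig = ⟨3 | 1 1 1⟩
  • {3,4,5,8}:  v_{3} + v_{4} + v_{5} + v_{8} = v_{1}  ⟹  sig = ⟨4 | 1⟩
  • {2,6,7,8,9}:  v_{2} + v_{6} + v_{7} + v_{8} + v_{9} = v_{10}  ⟹  sig = ⟨5 | 1⟩

Hence PRS(X_Σ) =
{ ⟨2 | 0⟩,  ⟨2 | 1⟩,  ⟨2 | 1 1⟩,  ⟨2 | 1 1 1⟩ ×3,  ⟨2 | 1 1 1 1⟩,  ⟨3 | 0⟩ ×2,  ⟨3 | 1 1 1⟩,  ⟨4 | 1⟩,  ⟨5 | 1⟩ }


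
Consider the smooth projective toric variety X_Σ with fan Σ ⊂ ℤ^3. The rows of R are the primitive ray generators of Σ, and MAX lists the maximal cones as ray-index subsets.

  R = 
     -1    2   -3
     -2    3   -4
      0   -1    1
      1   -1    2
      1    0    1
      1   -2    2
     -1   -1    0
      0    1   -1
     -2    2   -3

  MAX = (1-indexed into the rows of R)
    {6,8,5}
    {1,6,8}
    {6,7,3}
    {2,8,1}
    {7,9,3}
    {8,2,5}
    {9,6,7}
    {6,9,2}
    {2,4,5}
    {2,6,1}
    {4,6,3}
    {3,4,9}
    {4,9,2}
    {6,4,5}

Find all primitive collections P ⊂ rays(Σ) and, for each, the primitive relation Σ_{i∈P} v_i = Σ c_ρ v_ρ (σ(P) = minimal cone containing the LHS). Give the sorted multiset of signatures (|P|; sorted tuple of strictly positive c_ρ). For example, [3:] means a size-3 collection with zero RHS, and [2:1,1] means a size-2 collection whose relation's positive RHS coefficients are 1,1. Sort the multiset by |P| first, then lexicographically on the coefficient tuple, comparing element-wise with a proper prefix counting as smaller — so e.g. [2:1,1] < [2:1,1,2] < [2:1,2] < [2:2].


Δ(Σ) — 9 vertices, 20 min non-faces:

  • {3,8}:  v_{3} + v_{8} = 0  →  sig = [2:]
  • {1,4}:  v_{1} + v_{4} = v_{8}  →  sig = [2:1]
  • {2,3}:  v_{2} + v_{3} = v_{9}  →  sig = [2:1]
  • {3,5}:  v_{3} + v_{5} = v_{4}  →  sig = [2:1]
  • {4,8}:  v_{4} + v_{8} = v_{5}  →  sig = [2:1]
  • {5,7}:  v_{5} + v_{7} = v_{3}  →  sig = [2:1]
  • {8,9}:  v_{8} + v_{9} = v_{2}  →  sig = [2:1]
  • {1,3}:  v_{1} + v_{3} = v_{2} + v_{6}  →  sig = [2:1,1]
  • {5,9}:  v_{5} + v_{9} = v_{2} + v_{4}  →  sig = [2:1,1]
  • {7,8}:  v_{7} + v_{8} = v_{6} + v_{9}  →  sig = [2:1,1]
  • {1,7}:  v_{1} + v_{7} = v_{2} + 2·v_{6} + v_{9}  →  sig = [2:1,1,2]
  • {1,9}:  v_{1} + v_{9} = 2·v_{2} + v_{6}  →  sig = [2:1,2]
  • {2,7}:  v_{2} + v_{7} = v_{6} + 2·v_{9}  →  sig = [2:1,2]
  • {1,5}:  v_{1} + v_{5} = 2·v_{8}  →  sig = [2:2]
  • {4,7}:  v_{4} + v_{7} = 2·v_{3}  →  sig = [2:2]
  • {2,4,6}:  v_{2} + v_{4} + v_{6} = 0  →  sig = [3:]
  • {2,5,6}:  v_{2} + v_{5} + v_{6} = v_{8}  →  sig = [3:1]
  • {2,6,8}:  v_{2} + v_{6} + v_{8} = v_{1}  →  sig = [3:1]
  • {3,6,9}:  v_{3} + v_{6} + v_{9} = v_{7}  →  sig = [3:1]
  • {4,6,9}:  v_{4} + v_{6} + v_{9} = v_{3}  →  sig = [3:1]

Hence PRS(X_Σ) =
    |P|=2: 15 collections, coeffs (), (1), (1), (1), (1), (1), (1), (1,1), (1,1), (1,1), (1,1,2), (1,2), (1,2), (2), (2)
    |P|=3: 5 collections, coeffs (), (1), (1), (1), (1)


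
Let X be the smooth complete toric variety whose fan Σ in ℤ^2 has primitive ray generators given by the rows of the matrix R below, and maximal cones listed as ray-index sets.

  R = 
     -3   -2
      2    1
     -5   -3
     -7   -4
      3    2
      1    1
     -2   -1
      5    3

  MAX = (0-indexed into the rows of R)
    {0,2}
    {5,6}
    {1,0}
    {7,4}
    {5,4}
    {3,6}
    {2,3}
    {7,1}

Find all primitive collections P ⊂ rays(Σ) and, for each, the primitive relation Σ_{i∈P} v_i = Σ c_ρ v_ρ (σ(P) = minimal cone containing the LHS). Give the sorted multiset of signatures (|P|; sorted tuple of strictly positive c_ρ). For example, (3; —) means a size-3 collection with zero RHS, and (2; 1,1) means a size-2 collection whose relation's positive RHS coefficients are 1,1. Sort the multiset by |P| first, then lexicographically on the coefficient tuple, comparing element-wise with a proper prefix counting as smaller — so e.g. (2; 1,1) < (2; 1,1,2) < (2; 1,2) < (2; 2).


Σ has 20 primitive collections:

  P={0,4}:  v_{0} + v_{4} = 0  ⟹  sig = (2; —)
  P={1,6}:  v_{1} + v_{6} = 0  ⟹  sig = (2; —)
  P={2,7}:  v_{2} + v_{7} = 0  ⟹  sig = (2; —)
  P={0,5}:  v_{0} + v_{5} = v_{6}  ⟹  sig = (2; 1)
  P={0,6}:  v_{0} + v_{6} = v_{2}  ⟹  sig = (2; 1)
  P={0,7}:  v_{0} + v_{7} = v_{1}  ⟹  sig = (2; 1)
  P={1,2}:  v_{1} + v_{2} = v_{0}  ⟹  sig = (2; 1)
  P={1,3}:  v_{1} + v_{3} = v_{2}  ⟹  sig = (2; 1)
  P={1,4}:  v_{1} + v_{4} = v_{7}  ⟹  sig = (2; 1)
  P={1,5}:  v_{1} + v_{5} = v_{4}  ⟹  sig = (2; 1)
  P={2,4}:  v_{2} + v_{4} = v_{6}  ⟹  sig = (2; 1)
  P={2,6}:  v_{2} + v_{6} = v_{3}  ⟹  sig = (2; 1)
  P={3,7}:  v_{3} + v_{7} = v_{6}  ⟹  sig = (2; 1)
  P={4,6}:  v_{4} + v_{6} = v_{5}  ⟹  sig = (2; 1)
  P={6,7}:  v_{6} + v_{7} = v_{4}  ⟹  sig = (2; 1)
  P={0,3}:  v_{0} + v_{3} = 2·v_{2}  ⟹  sig = (2; 2)
  P={2,5}:  v_{2} + v_{5} = 2·v_{6}  ⟹  sig = (2; 2)
  P={3,4}:  v_{3} + v_{4} = 2·v_{6}  ⟹  sig = (2; 2)
  P={5,7}:  v_{5} + v_{7} = 2·v_{4}  ⟹  sig = (2; 2)
  P={3,5}:  v_{3} + v_{5} = 3·v_{6}  ⟹  sig = (2; 3)

so the primitive-relation signature multiset is
[(2; —), (2; —), (2; —), (2; 1), (2; 1), (2; 1), (2; 1), (2; 1), (2; 1), (2; 1), (2; 1), (2; 1), (2; 1), (2; 1), (2; 1), (2; 2), (2; 2), (2; 2), (2; 2), (2; 3)]


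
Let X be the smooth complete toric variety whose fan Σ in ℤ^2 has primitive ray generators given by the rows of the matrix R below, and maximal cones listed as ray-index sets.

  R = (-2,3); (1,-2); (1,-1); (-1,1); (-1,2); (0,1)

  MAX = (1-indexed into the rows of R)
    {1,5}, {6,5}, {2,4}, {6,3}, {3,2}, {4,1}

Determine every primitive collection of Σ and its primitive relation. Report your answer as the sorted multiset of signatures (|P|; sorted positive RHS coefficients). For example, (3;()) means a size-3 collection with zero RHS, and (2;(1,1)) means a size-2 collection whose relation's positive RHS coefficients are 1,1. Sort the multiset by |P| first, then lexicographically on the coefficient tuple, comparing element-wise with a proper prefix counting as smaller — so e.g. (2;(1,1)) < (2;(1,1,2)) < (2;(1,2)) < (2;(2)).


The 9 primitive collections of Σ (r=6, n=2):

  P={2,5}:  v_{2} + v_{5} = 0  →  sig = (2;())
  P={3,4}:  v_{3} + v_{4} = 0  →  sig = (2;())
  P={1,2}:  v_{1} + v_{2} = v_{4}  →  sig = (2;(1))
  P={1,3}:  v_{1} + v_{3} = v_{5}  →  sig = (2;(1))
  P={2,6}:  v_{2} + v_{6} = v_{3}  →  sig = (2;(1))
  P={3,5}:  v_{3} + v_{5} = v_{6}  →  sig = (2;(1))
  P={4,5}:  v_{4} + v_{5} = v_{1}  →  sig = (2;(1))
  P={4,6}:  v_{4} + v_{6} = v_{5}  →  sig = (2;(1))
  P={1,6}:  v_{1} + v_{6} = 2·v_{5}  →  sig = (2;(2))

Sorted signature multiset PRS(X):
    |P|=2: 9 collections, coeffs (), (), (1), (1), (1), (1), (1), (1), (2)


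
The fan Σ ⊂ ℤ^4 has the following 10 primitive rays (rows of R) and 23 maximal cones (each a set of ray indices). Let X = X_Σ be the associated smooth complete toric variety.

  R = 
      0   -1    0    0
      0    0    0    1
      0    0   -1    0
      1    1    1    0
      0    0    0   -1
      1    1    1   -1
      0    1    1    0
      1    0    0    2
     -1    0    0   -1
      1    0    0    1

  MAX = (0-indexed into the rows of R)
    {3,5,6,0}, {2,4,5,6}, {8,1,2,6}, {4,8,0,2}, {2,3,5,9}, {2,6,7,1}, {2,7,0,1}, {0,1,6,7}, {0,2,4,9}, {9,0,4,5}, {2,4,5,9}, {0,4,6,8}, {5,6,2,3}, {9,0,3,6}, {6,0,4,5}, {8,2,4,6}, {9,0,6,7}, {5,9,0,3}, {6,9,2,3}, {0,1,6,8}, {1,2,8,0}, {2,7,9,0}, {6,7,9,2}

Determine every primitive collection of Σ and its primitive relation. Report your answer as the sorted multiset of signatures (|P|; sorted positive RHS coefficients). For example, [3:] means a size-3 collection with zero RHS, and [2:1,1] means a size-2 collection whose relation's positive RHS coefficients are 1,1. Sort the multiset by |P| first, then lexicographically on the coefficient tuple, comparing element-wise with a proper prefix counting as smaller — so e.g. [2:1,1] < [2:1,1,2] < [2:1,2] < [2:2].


Σ has 17 primitive collections:

  P = {1,4}:  v_{1} + v_{4} = 0  →  sig = [2:]
  P = {8,9}:  v_{8} + v_{9} = 0  →  sig = [2:]
  P = {1,5}:  v_{1} + v_{5} = v_{3}  →  sig = [2:1]
  P = {1,9}:  v_{1} + v_{9} = v_{7}  →  sig = [2:1]
  P = {3,4}:  v_{3} + v_{4} = v_{5}  →  sig = [2:1]
  P = {4,7}:  v_{4} + v_{7} = v_{9}  →  sig = [2:1]
  P = {7,8}:  v_{7} + v_{8} = v_{1}  →  sig = [2:1]
  P = {1,3}:  v_{1} + v_{3} = v_{6} + v_{9}  →  sig = [2:1,1]
  P = {3,8}:  v_{3} + v_{8} = v_{4} + v_{6}  →  sig = [2:1,1]
  P = {5,7}:  v_{5} + v_{7} = v_{3} + v_{9}  →  sig = [2:1,1]
  P = {3,7}:  v_{3} + v_{7} = v_{6} + 2·v_{9}  →  sig = [2:1,2]
  P = {5,8}:  v_{5} + v_{8} = 2·v_{4} + v_{6}  →  sig = [2:1,2]
  P = {0,2,6}:  v_{0} + v_{2} + v_{6} = 0  →  sig = [3:]
  P = {4,6,9}:  v_{4} + v_{6} + v_{9} = v_{3}  →  sig = [3:1]
  P = {0,2,3}:  v_{0} + v_{2} + v_{3} = v_{4} + v_{9}  →  sig = [3:1,1]
  P = {0,2,5}:  v_{0} + v_{2} + v_{5} = 2·v_{4} + v_{9}  →  sig = [3:1,2]
  P = {5,6,9}:  v_{5} + v_{6} + v_{9} = 2·v_{3}  →  sig = [3:2]

so the primitive-relation signature multiset is
{ [2:] ×2,  [2:1] ×5,  [2:1,1] ×3,  [2:1,2] ×2,  [3:],  [3:1],  [3:1,1],  [3:1,2],  [3:2] }


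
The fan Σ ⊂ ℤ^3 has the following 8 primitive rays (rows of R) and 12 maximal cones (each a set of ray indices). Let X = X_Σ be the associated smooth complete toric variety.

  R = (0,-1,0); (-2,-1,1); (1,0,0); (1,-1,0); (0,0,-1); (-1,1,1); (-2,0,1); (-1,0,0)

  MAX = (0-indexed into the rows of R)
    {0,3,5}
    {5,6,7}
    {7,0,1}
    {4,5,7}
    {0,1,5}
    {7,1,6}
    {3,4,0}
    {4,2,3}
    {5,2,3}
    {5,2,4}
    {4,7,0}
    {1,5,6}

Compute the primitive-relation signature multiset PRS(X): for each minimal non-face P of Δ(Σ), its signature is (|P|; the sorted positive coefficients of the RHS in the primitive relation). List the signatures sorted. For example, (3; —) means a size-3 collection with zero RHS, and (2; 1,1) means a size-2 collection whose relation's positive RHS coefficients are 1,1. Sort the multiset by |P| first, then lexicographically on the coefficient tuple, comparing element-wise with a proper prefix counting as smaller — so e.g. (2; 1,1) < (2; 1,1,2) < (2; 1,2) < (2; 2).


14 collections generate NE(X_Σ); each relation:

  P={2,7}:  v_{2} + v_{7} = 0  ⇒ sig = (2; —)
  P={0,2}:  v_{0} + v_{2} = v_{3}  ⇒ sig = (2; 1)
  P={0,6}:  v_{0} + v_{6} = v_{1}  ⇒ sig = (2; 1)
  P={3,7}:  v_{3} + v_{7} = v_{0}  ⇒ sig = (2; 1)
  P={2,6}:  v_{2} + v_{6} = v_{0} + v_{5}  ⇒ sig = (2; 1,1)
  P={1,2}:  v_{1} + v_{2} = 2·v_{0} + v_{5}  ⇒ sig = (2; 1,2)
  P={1,4}:  v_{1} + v_{4} = v_{0} + 2·v_{7}  ⇒ sig = (2; 1,2)
  P={3,6}:  v_{3} + v_{6} = 2·v_{0} + v_{5}  ⇒ sig = (2; 1,2)
  P={1,3}:  v_{1} + v_{3} = 3·v_{0} + v_{5}  ⇒ sig = (2; 1,3)
  P={4,6}:  v_{4} + v_{6} = 2·v_{7}  ⇒ sig = (2; 2)
  P={3,4,5}:  v_{3} + v_{4} + v_{5} = 0  ⇒ sig = (3; —)
  P={0,4,5}:  v_{0} + v_{4} + v_{5} = v_{7}  ⇒ sig = (3; 1)
  P={0,5,7}:  v_{0} + v_{5} + v_{7} = v_{6}  ⇒ sig = (3; 1)
  P={1,5,7}:  v_{1} + v_{5} + v_{7} = 2·v_{6}  ⇒ sig = (3; 2)

Signatures (|P|; sorted positive RHS coefficients), sorted:
    (2; —)
    (2; 1)
    (2; 1)
    (2; 1)
    (2; 1,1)
    (2; 1,2)
    (2; 1,2)
    (2; 1,2)
    (2; 1,3)
    (2; 2)
    (3; —)
    (3; 1)
    (3; 1)
    (3; 2)


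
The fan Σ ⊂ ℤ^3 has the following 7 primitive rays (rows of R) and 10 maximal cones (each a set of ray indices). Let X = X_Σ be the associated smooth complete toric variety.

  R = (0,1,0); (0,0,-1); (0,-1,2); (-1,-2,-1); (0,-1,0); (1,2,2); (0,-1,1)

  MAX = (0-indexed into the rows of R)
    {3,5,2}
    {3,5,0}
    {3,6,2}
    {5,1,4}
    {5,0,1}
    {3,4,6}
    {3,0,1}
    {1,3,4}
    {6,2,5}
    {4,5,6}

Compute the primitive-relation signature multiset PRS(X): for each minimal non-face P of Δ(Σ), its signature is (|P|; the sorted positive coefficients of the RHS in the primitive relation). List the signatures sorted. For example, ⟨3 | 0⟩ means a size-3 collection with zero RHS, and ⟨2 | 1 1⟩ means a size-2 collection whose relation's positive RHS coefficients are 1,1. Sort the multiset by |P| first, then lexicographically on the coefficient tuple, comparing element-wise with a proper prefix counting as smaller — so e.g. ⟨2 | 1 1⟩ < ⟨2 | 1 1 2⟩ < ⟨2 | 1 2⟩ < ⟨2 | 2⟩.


The 9 primitive collections of Σ (r=7, n=3):

  {0,4}:  v_{0} + v_{4} = 0  →  sig = ⟨2 | 0⟩
  {1,2}:  v_{1} + v_{2} = v_{6}  →  sig = ⟨2 | 1⟩
  {1,6}:  v_{1} + v_{6} = v_{4}  →  sig = ⟨2 | 1⟩
  {0,6}:  v_{0} + v_{6} = v_{3} + v_{5}  →  sig = ⟨2 | 1 1⟩
  {2,4}:  v_{2} + v_{4} = 2·v_{6}  →  sig = ⟨2 | 2⟩
  {0,2}:  v_{0} + v_{2} = 2·v_{3} + 2·v_{5}  →  sig = ⟨2 | 2 2⟩
  {1,3,5}:  v_{1} + v_{3} + v_{5} = 0  →  sig = ⟨3 | 0⟩
  {3,4,5}:  v_{3} + v_{4} + v_{5} = v_{6}  →  sig = ⟨3 | 1⟩
  {3,5,6}:  v_{3} + v_{5} + v_{6} = v_{2}  →  sig = ⟨3 | 1⟩

Signatures (|P|; sorted positive RHS coefficients), sorted:
    |P|=2: 6 collections, coeffs (), (1), (1), (1,1), (2), (2,2)
    |P|=3: 3 collections, coeffs (), (1), (1)


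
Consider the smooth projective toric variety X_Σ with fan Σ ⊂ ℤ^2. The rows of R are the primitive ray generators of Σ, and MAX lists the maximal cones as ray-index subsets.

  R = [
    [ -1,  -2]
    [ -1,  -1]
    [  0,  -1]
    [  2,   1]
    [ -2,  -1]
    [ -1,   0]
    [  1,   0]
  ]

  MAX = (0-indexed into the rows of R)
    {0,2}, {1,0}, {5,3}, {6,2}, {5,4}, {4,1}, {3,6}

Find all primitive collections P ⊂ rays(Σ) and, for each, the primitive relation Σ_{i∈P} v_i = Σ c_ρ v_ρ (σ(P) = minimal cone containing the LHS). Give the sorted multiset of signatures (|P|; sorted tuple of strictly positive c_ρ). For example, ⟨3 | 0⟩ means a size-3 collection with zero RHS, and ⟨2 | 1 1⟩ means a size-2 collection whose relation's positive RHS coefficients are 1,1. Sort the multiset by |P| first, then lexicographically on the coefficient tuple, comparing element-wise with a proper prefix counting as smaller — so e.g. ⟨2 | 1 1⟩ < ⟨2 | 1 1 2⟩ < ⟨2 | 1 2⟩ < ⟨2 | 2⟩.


14 collections generate NE(X_Σ); each relation:

  P={3,4}:  v_{3} + v_{4} = 0 — sig = ⟨2 | 0⟩
  P={5,6}:  v_{5} + v_{6} = 0 — sig = ⟨2 | 0⟩
  P={1,2}:  v_{1} + v_{2} = v_{0} — sig = ⟨2 | 1⟩
  P={1,3}:  v_{1} + v_{3} = v_{6} — sig = ⟨2 | 1⟩
  P={1,5}:  v_{1} + v_{5} = v_{4} — sig = ⟨2 | 1⟩
  P={1,6}:  v_{1} + v_{6} = v_{2} — sig = ⟨2 | 1⟩
  P={2,5}:  v_{2} + v_{5} = v_{1} — sig = ⟨2 | 1⟩
  P={4,6}:  v_{4} + v_{6} = v_{1} — sig = ⟨2 | 1⟩
  P={0,3}:  v_{0} + v_{3} = v_{2} + v_{6} — sig = ⟨2 | 1 1⟩
  P={0,5}:  v_{0} + v_{5} = 2·v_{1} — sig = ⟨2 | 2⟩
  P={0,6}:  v_{0} + v_{6} = 2·v_{2} — sig = ⟨2 | 2⟩
  P={2,3}:  v_{2} + v_{3} = 2·v_{6} — sig = ⟨2 | 2⟩
  P={2,4}:  v_{2} + v_{4} = 2·v_{1} — sig = ⟨2 | 2⟩
  P={0,4}:  v_{0} + v_{4} = 3·v_{1} — sig = ⟨2 | 3⟩

Sorted signature multiset PRS(X):
{ ⟨2 | 0⟩ ×2,  ⟨2 | 1⟩ ×6,  ⟨2 | 1 1⟩,  ⟨2 | 2⟩ ×4,  ⟨2 | 3⟩ }


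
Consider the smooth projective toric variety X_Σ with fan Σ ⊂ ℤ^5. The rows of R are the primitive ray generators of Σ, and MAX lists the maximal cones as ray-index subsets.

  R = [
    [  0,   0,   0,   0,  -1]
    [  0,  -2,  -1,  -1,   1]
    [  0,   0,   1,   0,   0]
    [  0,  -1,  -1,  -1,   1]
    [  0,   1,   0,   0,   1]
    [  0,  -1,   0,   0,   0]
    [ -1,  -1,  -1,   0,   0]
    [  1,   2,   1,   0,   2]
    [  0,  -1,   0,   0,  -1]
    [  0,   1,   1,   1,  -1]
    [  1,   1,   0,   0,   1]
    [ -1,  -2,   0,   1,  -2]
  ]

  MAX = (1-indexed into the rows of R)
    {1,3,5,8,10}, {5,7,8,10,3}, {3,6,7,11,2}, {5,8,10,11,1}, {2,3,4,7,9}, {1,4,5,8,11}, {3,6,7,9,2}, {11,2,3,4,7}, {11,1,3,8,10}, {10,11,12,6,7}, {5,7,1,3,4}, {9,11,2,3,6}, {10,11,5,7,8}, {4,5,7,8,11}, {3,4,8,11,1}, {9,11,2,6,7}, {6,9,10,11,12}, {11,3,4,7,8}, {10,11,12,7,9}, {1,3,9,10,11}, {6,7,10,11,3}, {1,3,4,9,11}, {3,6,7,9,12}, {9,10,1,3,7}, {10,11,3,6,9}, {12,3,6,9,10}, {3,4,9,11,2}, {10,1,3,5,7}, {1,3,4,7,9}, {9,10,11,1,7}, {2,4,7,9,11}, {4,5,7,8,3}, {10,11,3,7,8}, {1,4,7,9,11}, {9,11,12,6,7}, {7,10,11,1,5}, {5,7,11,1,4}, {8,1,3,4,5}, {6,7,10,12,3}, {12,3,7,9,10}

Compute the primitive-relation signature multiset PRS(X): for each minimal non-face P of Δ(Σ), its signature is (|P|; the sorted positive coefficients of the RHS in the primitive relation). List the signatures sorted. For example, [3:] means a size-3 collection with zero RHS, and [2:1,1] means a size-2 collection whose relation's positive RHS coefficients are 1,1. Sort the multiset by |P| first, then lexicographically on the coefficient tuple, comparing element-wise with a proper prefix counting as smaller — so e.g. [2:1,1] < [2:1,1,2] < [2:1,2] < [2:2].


The 22 primitive collections of Σ (r=12, n=5):

  • {4,10}:  v_{4} + v_{10} = 0  →  sig = [2:]
  • {5,9}:  v_{5} + v_{9} = 0  →  sig = [2:]
  • {1,6}:  v_{1} + v_{6} = v_{9}  →  sig = [2:1]
  • {2,10}:  v_{2} + v_{10} = v_{6}  →  sig = [2:1]
  • {4,6}:  v_{4} + v_{6} = v_{2}  →  sig = [2:1]
  • {1,2}:  v_{1} + v_{2} = v_{4} + v_{9}  →  sig = [2:1,1]
  • {8,9}:  v_{8} + v_{9} = v_{3} + v_{11}  →  sig = [2:1,1]
  • {4,12}:  v_{4} + v_{12} = v_{6} + v_{7} + v_{9}  →  sig = [2:1,1,1]
  • {5,6}:  v_{5} + v_{6} = v_{3} + v_{7} + v_{11}  →  sig = [2:1,1,1]
  • {5,12}:  v_{5} + v_{12} = v_{6} + v_{7} + v_{10}  →  sig = [2:1,1,1]
  • {2,5}:  v_{2} + v_{5} = v_{3} + v_{4} + v_{7} + v_{11}  →  sig = [2:1,1,1,1]
  • {8,12}:  v_{8} + v_{12} = v_{3} + v_{6} + v_{7} + v_{10} + v_{11}  →  sig = [2:1,1,1,1,1]
  • {1,12}:  v_{1} + v_{12} = v_{7} + 2·v_{9} + v_{10}  →  sig = [2:1,1,2]
  • {2,12}:  v_{2} + v_{12} = 2·v_{6} + v_{7} + v_{9}  →  sig = [2:1,1,2]
  • {2,8}:  v_{2} + v_{8} = 2·v_{3} + v_{4} + v_{7} + 2·v_{11}  →  sig = [2:1,1,2,2]
  • {6,8}:  v_{6} + v_{8} = 2·v_{3} + v_{7} + 2·v_{11}  →  sig = [2:1,2,2]
  • {1,7,8}:  v_{1} + v_{7} + v_{8} = v_{5}  →  sig = [3:1]
  • {3,5,11}:  v_{3} + v_{5} + v_{11} = v_{8}  →  sig = [3:1]
  • {3,11,12}:  v_{3} + v_{11} + v_{12} = 2·v_{6} + v_{10}  →  sig = [3:1,2]
  • {1,3,7,11}:  v_{1} + v_{3} + v_{7} + v_{11} = 0  →  sig = [4:]
  • {3,7,9,11}:  v_{3} + v_{7} + v_{9} + v_{11} = v_{6}  →  sig = [4:1]
  • {6,7,9,10}:  v_{6} + v_{7} + v_{9} + v_{10} = v_{12}  →  sig = [4:1]

so the primitive-relation signature multiset is
    [2:]
    [2:]
    [2:1]
    [2:1]
    [2:1]
    [2:1,1]
    [2:1,1]
    [2:1,1,1]
    [2:1,1,1]
    [2:1,1,1]
    [2:1,1,1,1]
    [2:1,1,1,1,1]
    [2:1,1,2]
    [2:1,1,2]
    [2:1,1,2,2]
    [2:1,2,2]
    [3:1]
    [3:1]
    [3:1,2]
    [4:]
    [4:1]
    [4:1]


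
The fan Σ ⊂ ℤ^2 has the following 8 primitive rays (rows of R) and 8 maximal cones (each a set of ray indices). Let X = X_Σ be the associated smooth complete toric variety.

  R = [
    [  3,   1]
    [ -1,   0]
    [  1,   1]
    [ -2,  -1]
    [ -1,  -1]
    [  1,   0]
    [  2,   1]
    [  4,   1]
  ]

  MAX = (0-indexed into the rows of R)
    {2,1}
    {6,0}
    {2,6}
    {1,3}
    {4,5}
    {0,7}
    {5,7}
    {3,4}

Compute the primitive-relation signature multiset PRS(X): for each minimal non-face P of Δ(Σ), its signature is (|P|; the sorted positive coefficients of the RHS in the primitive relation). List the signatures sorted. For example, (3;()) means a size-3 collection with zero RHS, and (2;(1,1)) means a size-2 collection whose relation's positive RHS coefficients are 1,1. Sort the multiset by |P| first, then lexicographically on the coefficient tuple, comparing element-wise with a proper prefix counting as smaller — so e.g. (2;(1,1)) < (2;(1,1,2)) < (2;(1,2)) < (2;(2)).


Minimal non-faces — 20 found among 8 rays, 8 max cones:

  P={1,5}:  v_{1} + v_{5} = 0  →  sig = (2;())
  P={2,4}:  v_{2} + v_{4} = 0  →  sig = (2;())
  P={3,6}:  v_{3} + v_{6} = 0  →  sig = (2;())
  P={0,1}:  v_{0} + v_{1} = v_{6}  →  sig = (2;(1))
  P={0,3}:  v_{0} + v_{3} = v_{5}  →  sig = (2;(1))
  P={0,5}:  v_{0} + v_{5} = v_{7}  →  sig = (2;(1))
  P={1,4}:  v_{1} + v_{4} = v_{3}  →  sig = (2;(1))
  P={1,6}:  v_{1} + v_{6} = v_{2}  →  sig = (2;(1))
  P={1,7}:  v_{1} + v_{7} = v_{0}  →  sig = (2;(1))
  P={2,3}:  v_{2} + v_{3} = v_{1}  →  sig = (2;(1))
  P={2,5}:  v_{2} + v_{5} = v_{6}  →  sig = (2;(1))
  P={3,5}:  v_{3} + v_{5} = v_{4}  →  sig = (2;(1))
  P={4,6}:  v_{4} + v_{6} = v_{5}  →  sig = (2;(1))
  P={5,6}:  v_{5} + v_{6} = v_{0}  →  sig = (2;(1))
  P={2,7}:  v_{2} + v_{7} = v_{0} + v_{6}  →  sig = (2;(1,1))
  P={0,2}:  v_{0} + v_{2} = 2·v_{6}  →  sig = (2;(2))
  P={0,4}:  v_{0} + v_{4} = 2·v_{5}  →  sig = (2;(2))
  P={3,7}:  v_{3} + v_{7} = 2·v_{5}  →  sig = (2;(2))
  P={6,7}:  v_{6} + v_{7} = 2·v_{0}  →  sig = (2;(2))
  P={4,7}:  v_{4} + v_{7} = 3·v_{5}  →  sig = (2;(3))

Sorted signature multiset PRS(X):
[(2;()), (2;()), (2;()), (2;(1)), (2;(1)), (2;(1)), (2;(1)), (2;(1)), (2;(1)), (2;(1)), (2;(1)), (2;(1)), (2;(1)), (2;(1)), (2;(1,1)), (2;(2)), (2;(2)), (2;(2)), (2;(2)), (2;(3))]


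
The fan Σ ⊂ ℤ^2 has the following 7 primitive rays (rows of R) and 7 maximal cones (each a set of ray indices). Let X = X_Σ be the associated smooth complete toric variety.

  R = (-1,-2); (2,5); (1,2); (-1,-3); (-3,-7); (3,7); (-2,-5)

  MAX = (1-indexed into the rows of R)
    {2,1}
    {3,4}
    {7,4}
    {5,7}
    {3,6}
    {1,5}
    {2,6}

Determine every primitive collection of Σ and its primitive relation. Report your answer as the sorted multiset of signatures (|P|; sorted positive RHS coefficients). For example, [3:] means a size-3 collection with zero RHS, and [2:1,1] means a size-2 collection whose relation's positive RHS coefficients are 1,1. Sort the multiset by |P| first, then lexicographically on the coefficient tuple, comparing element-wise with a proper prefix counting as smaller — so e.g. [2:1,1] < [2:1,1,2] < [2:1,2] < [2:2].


14 collections generate NE(X_Σ); each relation:

  {1,3}:  v_{1} + v_{3} = 0  ⟹  sig = [2:]
  {2,7}:  v_{2} + v_{7} = 0  ⟹  sig = [2:]
  {5,6}:  v_{5} + v_{6} = 0  ⟹  sig = [2:]
  {1,4}:  v_{1} + v_{4} = v_{7}  ⟹  sig = [2:1]
  {1,6}:  v_{1} + v_{6} = v_{2}  ⟹  sig = [2:1]
  {1,7}:  v_{1} + v_{7} = v_{5}  ⟹  sig = [2:1]
  {2,3}:  v_{2} + v_{3} = v_{6}  ⟹  sig = [2:1]
  {2,4}:  v_{2} + v_{4} = v_{3}  ⟹  sig = [2:1]
  {2,5}:  v_{2} + v_{5} = v_{1}  ⟹  sig = [2:1]
  {3,5}:  v_{3} + v_{5} = v_{7}  ⟹  sig = [2:1]
  {3,7}:  v_{3} + v_{7} = v_{4}  ⟹  sig = [2:1]
  {6,7}:  v_{6} + v_{7} = v_{3}  ⟹  sig = [2:1]
  {4,5}:  v_{4} + v_{5} = 2·v_{7}  ⟹  sig = [2:2]
  {4,6}:  v_{4} + v_{6} = 2·v_{3}  ⟹  sig = [2:2]

Signatures (|P|; sorted positive RHS coefficients), sorted:
    |P|=2: 14 collections, coeffs (), (), (), (1), (1), (1), (1), (1), (1), (1), (1), (1), (2), (2)


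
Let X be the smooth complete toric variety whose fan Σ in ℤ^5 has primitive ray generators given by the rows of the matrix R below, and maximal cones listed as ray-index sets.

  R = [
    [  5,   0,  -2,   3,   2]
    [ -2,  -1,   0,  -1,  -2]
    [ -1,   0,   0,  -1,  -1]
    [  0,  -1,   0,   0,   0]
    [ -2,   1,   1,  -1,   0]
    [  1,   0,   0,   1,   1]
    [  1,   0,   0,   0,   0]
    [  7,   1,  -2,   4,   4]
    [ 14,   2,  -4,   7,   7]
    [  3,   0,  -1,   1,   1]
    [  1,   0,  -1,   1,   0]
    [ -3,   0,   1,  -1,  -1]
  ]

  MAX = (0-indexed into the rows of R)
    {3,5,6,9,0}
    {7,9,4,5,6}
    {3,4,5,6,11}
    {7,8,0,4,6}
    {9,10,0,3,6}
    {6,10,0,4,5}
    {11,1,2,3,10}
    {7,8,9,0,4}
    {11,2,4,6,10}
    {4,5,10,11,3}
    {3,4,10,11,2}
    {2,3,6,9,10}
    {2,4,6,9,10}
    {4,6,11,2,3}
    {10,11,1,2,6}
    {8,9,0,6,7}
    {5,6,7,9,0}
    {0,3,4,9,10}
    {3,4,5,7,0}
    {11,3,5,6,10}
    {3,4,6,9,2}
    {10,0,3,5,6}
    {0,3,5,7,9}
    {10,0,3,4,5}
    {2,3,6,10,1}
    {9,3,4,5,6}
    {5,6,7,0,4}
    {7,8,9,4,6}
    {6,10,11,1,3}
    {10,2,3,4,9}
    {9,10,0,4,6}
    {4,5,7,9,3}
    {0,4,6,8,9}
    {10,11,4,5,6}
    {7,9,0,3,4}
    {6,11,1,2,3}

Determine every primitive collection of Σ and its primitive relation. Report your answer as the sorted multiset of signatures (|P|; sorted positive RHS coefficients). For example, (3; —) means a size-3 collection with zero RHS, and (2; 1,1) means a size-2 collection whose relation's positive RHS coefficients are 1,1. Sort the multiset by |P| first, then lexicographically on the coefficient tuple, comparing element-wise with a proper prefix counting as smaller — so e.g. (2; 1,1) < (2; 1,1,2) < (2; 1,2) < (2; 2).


25 minimal non-faces of Δ(Σ) (on 12 rays):

  • {2,5}:  v_{2} + v_{5} = 0  →  sig = (2; —)
  • {9,11}:  v_{9} + v_{11} = 0  →  sig = (2; —)
  • {1,7}:  v_{1} + v_{7} = v_{0}  →  sig = (2; 1)
  • {0,2}:  v_{0} + v_{2} = v_{9} + v_{10}  →  sig = (2; 1,1)
  • {0,11}:  v_{0} + v_{11} = v_{5} + v_{10}  →  sig = (2; 1,1)
  • {1,4}:  v_{1} + v_{4} = v_{2} + v_{11}  →  sig = (2; 1,1)
  • {2,7}:  v_{2} + v_{7} = v_{0} + v_{4} + v_{9}  →  sig = (2; 1,1,1)
  • {7,11}:  v_{7} + v_{11} = v_{0} + v_{4} + v_{5}  →  sig = (2; 1,1,1)
  • {1,5}:  v_{1} + v_{5} = v_{3} + v_{6} + v_{10} + v_{11}  →  sig = (2; 1,1,1,1)
  • {1,9}:  v_{1} + v_{9} = v_{2} + v_{3} + v_{6} + v_{10}  →  sig = (2; 1,1,1,1)
  • {8,11}:  v_{8} + v_{11} = v_{0} + v_{4} + v_{6} + v_{7}  →  sig = (2; 1,1,1,1)
  • {1,8}:  v_{1} + v_{8} = 2·v_{0} + v_{4} + v_{6} + v_{9}  →  sig = (2; 1,1,1,2)
  • {0,1}:  v_{0} + v_{1} = v_{3} + v_{6} + 2·v_{10}  →  sig = (2; 1,1,2)
  • {3,8}:  v_{3} + v_{8} = v_{5} + v_{7} + 2·v_{9}  →  sig = (2; 1,1,2)
  • {8,10}:  v_{8} + v_{10} = 3·v_{0} + 2·v_{4} + v_{6} + v_{9}  →  sig = (2; 1,1,2,3)
  • {5,8}:  v_{5} + v_{8} = v_{6} + 2·v_{7}  →  sig = (2; 1,2)
  • {7,10}:  v_{7} + v_{10} = 2·v_{0} + v_{4}  →  sig = (2; 1,2)
  • {2,8}:  v_{2} + v_{8} = 2·v_{0} + 2·v_{4} + v_{6} + 2·v_{9}  →  sig = (2; 1,2,2,2)
  • {5,9,10}:  v_{5} + v_{9} + v_{10} = v_{0}  →  sig = (3; 1)
  • {3,6,7}:  v_{3} + v_{6} + v_{7} = 2·v_{5} + 2·v_{9}  →  sig = (3; 2,2)
  • {3,4,6,10}:  v_{3} + v_{4} + v_{6} + v_{10} = 0  →  sig = (4; —)
  • {0,4,5,9}:  v_{0} + v_{4} + v_{5} + v_{9} = v_{7}  →  sig = (4; 1)
  • {0,3,4,6}:  v_{0} + v_{3} + v_{4} + v_{6} = v_{5} + v_{9}  →  sig = (4; 1,1)
  • {0,4,6,7,9}:  v_{0} + v_{4} + v_{6} + v_{7} + v_{9} = v_{8}  →  sig = (5; 1)
  • {2,3,6,10,11}:  v_{2} + v_{3} + v_{6} + v_{10} + v_{11} = v_{1}  →  sig = (5; 1)

Sorted signature multiset PRS(X):
[(2; —), (2; —), (2; 1), (2; 1,1), (2; 1,1), (2; 1,1), (2; 1,1,1), (2; 1,1,1), (2; 1,1,1,1), (2; 1,1,1,1), (2; 1,1,1,1), (2; 1,1,1,2), (2; 1,1,2), (2; 1,1,2), (2; 1,1,2,3), (2; 1,2), (2; 1,2), (2; 1,2,2,2), (3; 1), (3; 2,2), (4; —), (4; 1), (4; 1,1), (5; 1), (5; 1)]


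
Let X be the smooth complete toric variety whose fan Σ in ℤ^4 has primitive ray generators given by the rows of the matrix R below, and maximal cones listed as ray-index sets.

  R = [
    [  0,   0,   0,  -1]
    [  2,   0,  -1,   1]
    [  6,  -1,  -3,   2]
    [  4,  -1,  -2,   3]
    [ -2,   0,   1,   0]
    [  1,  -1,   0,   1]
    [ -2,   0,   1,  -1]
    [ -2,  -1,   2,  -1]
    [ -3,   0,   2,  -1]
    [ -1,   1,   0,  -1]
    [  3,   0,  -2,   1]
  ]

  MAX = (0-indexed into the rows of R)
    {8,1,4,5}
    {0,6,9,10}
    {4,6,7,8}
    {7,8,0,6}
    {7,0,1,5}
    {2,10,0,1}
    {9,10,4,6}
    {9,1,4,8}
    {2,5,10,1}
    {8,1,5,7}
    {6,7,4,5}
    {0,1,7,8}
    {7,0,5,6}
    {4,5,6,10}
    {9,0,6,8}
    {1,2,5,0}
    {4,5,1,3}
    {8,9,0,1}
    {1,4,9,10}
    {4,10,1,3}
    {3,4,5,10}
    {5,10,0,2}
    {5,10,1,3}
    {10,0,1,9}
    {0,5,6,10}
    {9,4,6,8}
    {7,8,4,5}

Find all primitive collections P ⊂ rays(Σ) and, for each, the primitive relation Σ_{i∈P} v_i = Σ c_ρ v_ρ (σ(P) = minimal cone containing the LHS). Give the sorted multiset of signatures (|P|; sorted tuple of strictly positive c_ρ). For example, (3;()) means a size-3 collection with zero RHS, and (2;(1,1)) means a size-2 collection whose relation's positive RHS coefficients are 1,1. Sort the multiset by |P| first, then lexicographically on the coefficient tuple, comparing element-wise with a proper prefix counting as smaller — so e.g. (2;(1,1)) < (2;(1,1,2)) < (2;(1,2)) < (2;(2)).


22 collections generate NE(X_Σ); each relation:

  P = {1,6}:  v_{1} + v_{6} = 0  ⇒ sig = (2;())
  P = {5,9}:  v_{5} + v_{9} = 0  ⇒ sig = (2;())
  P = {8,10}:  v_{8} + v_{10} = 0  ⇒ sig = (2;())
  P = {0,4}:  v_{0} + v_{4} = v_{6}  ⇒ sig = (2;(1))
  P = {0,3}:  v_{0} + v_{3} = v_{5} + v_{10}  ⇒ sig = (2;(1,1))
  P = {2,4}:  v_{2} + v_{4} = v_{5} + v_{10}  ⇒ sig = (2;(1,1))
  P = {7,9}:  v_{7} + v_{9} = v_{0} + v_{8}  ⇒ sig = (2;(1,1))
  P = {7,10}:  v_{7} + v_{10} = v_{0} + v_{5}  ⇒ sig = (2;(1,1))
  P = {2,6}:  v_{2} + v_{6} = v_{0} + v_{5} + v_{10}  ⇒ sig = (2;(1,1,1))
  P = {2,8}:  v_{2} + v_{8} = v_{0} + v_{1} + v_{5}  ⇒ sig = (2;(1,1,1))
  P = {2,9}:  v_{2} + v_{9} = v_{0} + v_{1} + v_{10}  ⇒ sig = (2;(1,1,1))
  P = {3,6}:  v_{3} + v_{6} = v_{4} + v_{5} + v_{10}  ⇒ sig = (2;(1,1,1))
  P = {3,8}:  v_{3} + v_{8} = v_{1} + v_{4} + v_{5}  ⇒ sig = (2;(1,1,1))
  P = {3,9}:  v_{3} + v_{9} = v_{1} + v_{4} + v_{10}  ⇒ sig = (2;(1,1,1))
  P = {2,3}:  v_{2} + v_{3} = v_{1} + 2·v_{5} + 2·v_{10}  ⇒ sig = (2;(1,2,2))
  P = {2,7}:  v_{2} + v_{7} = 2·v_{0} + v_{1} + 2·v_{5}  ⇒ sig = (2;(1,2,2))
  P = {3,7}:  v_{3} + v_{7} = 2·v_{5}  ⇒ sig = (2;(2))
  P = {0,5,8}:  v_{0} + v_{5} + v_{8} = v_{7}  ⇒ sig = (3;(1))
  P = {1,4,7}:  v_{1} + v_{4} + v_{7} = v_{5} + v_{8}  ⇒ sig = (3;(1,1))
  P = {5,6,8}:  v_{5} + v_{6} + v_{8} = v_{4} + v_{7}  ⇒ sig = (3;(1,1))
  P = {0,1,5,10}:  v_{0} + v_{1} + v_{5} + v_{10} = v_{2}  ⇒ sig = (4;(1))
  P = {1,4,5,10}:  v_{1} + v_{4} + v_{5} + v_{10} = v_{3}  ⇒ sig = (4;(1))

Hence PRS(X_Σ) =
    (2;())
    (2;())
    (2;())
    (2;(1))
    (2;(1,1))
    (2;(1,1))
    (2;(1,1))
    (2;(1,1))
    (2;(1,1,1))
    (2;(1,1,1))
    (2;(1,1,1))
    (2;(1,1,1))
    (2;(1,1,1))
    (2;(1,1,1))
    (2;(1,2,2))
    (2;(1,2,2))
    (2;(2))
    (3;(1))
    (3;(1,1))
    (3;(1,1))
    (4;(1))
    (4;(1))


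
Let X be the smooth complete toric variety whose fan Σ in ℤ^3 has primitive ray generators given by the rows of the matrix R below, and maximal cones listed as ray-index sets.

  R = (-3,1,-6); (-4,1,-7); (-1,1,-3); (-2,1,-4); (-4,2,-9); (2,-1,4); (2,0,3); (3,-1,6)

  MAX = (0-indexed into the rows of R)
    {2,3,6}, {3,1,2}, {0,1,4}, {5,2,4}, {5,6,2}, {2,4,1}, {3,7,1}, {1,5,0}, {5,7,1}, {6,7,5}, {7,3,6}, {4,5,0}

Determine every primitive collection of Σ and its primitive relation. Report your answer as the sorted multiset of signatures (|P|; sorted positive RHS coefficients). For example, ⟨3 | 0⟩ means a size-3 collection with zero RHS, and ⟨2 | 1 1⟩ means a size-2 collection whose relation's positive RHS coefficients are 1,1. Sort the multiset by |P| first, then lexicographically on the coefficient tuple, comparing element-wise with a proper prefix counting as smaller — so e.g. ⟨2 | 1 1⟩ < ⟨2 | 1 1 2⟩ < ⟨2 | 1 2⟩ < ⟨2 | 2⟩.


The 12 primitive collections of Σ (r=8, n=3):

  • {0,7}:  v_{0} + v_{7} = 0 — sig = ⟨2 | 0⟩
  • {3,5}:  v_{3} + v_{5} = 0 — sig = ⟨2 | 0⟩
  • {0,2}:  v_{0} + v_{2} = v_{4} — sig = ⟨2 | 1⟩
  • {0,6}:  v_{0} + v_{6} = v_{2} — sig = ⟨2 | 1⟩
  • {1,6}:  v_{1} + v_{6} = v_{3} — sig = ⟨2 | 1⟩
  • {2,7}:  v_{2} + v_{7} = v_{6} — sig = ⟨2 | 1⟩
  • {4,7}:  v_{4} + v_{7} = v_{2} — sig = ⟨2 | 1⟩
  • {0,3}:  v_{0} + v_{3} = v_{1} + v_{2} — sig = ⟨2 | 1 1⟩
  • {3,4}:  v_{3} + v_{4} = v_{1} + 2·v_{2} — sig = ⟨2 | 1 2⟩
  • {4,6}:  v_{4} + v_{6} = 2·v_{2} — sig = ⟨2 | 2⟩
  • {1,2,5}:  v_{1} + v_{2} + v_{5} = v_{0} — sig = ⟨3 | 1⟩
  • {1,4,5}:  v_{1} + v_{4} + v_{5} = 2·v_{0} — sig = ⟨3 | 2⟩

Hence PRS(X_Σ) =
    |P|=2: 10 collections, coeffs (), (), (1), (1), (1), (1), (1), (1,1), (1,2), (2)
    |P|=3: 2 collections, coeffs (1), (2)
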